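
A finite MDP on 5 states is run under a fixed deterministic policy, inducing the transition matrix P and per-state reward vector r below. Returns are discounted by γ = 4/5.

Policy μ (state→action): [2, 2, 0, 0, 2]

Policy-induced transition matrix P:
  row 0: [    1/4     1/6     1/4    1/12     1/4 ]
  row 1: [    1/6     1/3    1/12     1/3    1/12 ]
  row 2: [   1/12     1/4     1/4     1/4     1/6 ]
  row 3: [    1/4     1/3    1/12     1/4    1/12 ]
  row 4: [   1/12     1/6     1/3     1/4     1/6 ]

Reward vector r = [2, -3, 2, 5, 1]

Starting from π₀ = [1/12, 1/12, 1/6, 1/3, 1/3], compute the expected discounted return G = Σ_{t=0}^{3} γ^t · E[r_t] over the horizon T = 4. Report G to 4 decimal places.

t=0: π = [0.0833, 0.0833, 0.1667, 0.3333, 0.3333], E[r] = 2.2500, γ^t·E[r] = 2.250000, running G = 2.250000
t=1: π = [0.1597, 0.2500, 0.2083, 0.2431, 0.1389], E[r] = 1.3403, γ^t·E[r] = 1.072222, running G = 3.322222
t=2: π = [0.1713, 0.2662, 0.1794, 0.2442, 0.1389], E[r] = 1.2627, γ^t·E[r] = 0.808148, running G = 4.130370
t=3: π = [0.1748, 0.2667, 0.1765, 0.2436, 0.1384], E[r] = 1.2591, γ^t·E[r] = 0.644642, running G = 4.775012

G = 4.7750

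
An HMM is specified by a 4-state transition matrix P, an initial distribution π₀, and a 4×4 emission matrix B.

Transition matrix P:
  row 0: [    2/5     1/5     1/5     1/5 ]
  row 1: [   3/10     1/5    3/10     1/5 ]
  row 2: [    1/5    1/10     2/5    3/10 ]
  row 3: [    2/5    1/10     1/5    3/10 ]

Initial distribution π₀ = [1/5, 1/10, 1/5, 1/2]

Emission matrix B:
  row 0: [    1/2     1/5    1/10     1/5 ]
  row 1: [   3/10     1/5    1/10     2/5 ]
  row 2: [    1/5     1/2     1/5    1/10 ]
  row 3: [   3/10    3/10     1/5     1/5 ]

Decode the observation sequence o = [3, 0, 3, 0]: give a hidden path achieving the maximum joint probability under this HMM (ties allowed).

path = [3, 0, 0, 0]

t=0: δ = [4.000e-02, 4.000e-02, 2.000e-02, 1.000e-01]  (obs o_0=3)
t=1: δ = [2.000e-02, 3.000e-03, 4.000e-03, 9.000e-03]  ψ = [3, 3, 3, 3]  (obs o_1=0)
t=2: δ = [1.600e-03, 1.600e-03, 4.000e-04, 8.000e-04]  ψ = [0, 0, 0, 0]  (obs o_2=3)
t=3: δ = [3.200e-04, 9.600e-05, 9.600e-05, 9.600e-05]  ψ = [0, 0, 1, 0]  (obs o_3=0)
backtrack: best end state = 0; path = [3, 0, 0, 0]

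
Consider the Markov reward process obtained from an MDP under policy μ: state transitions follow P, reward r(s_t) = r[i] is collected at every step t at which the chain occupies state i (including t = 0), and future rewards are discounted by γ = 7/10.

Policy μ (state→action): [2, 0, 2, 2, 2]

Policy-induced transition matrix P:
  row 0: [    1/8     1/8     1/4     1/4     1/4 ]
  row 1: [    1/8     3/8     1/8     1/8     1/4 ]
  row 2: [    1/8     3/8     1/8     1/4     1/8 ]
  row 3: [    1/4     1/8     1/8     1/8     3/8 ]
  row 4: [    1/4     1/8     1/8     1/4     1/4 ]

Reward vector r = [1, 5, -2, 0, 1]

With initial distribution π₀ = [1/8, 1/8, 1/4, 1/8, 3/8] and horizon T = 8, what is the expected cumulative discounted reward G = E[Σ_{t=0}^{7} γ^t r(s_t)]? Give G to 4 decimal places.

t=0: π = [0.1250, 0.1250, 0.2500, 0.1250, 0.3750], E[r] = 0.6250, γ^t·E[r] = 0.625000, running G = 0.625000
t=1: π = [0.1875, 0.2188, 0.1406, 0.2188, 0.2344], E[r] = 1.2344, γ^t·E[r] = 0.864063, running G = 1.489063
t=2: π = [0.1816, 0.2148, 0.1484, 0.1953, 0.2598], E[r] = 1.2188, γ^t·E[r] = 0.597188, running G = 2.086250
t=3: π = [0.1819, 0.2158, 0.1477, 0.1987, 0.2559], E[r] = 1.2214, γ^t·E[r] = 0.418952, running G = 2.505202
t=4: π = [0.1818, 0.2159, 0.1477, 0.1982, 0.2564], E[r] = 1.2221, γ^t·E[r] = 0.293435, running G = 2.798638
t=5: π = [0.1818, 0.2159, 0.1477, 0.1982, 0.2563], E[r] = 1.2222, γ^t·E[r] = 0.205414, running G = 3.004051
t=6: π = [0.1818, 0.2159, 0.1477, 0.1982, 0.2563], E[r] = 1.2222, γ^t·E[r] = 0.143793, running G = 3.147844
t=7: π = [0.1818, 0.2159, 0.1477, 0.1982, 0.2563], E[r] = 1.2222, γ^t·E[r] = 0.100655, running G = 3.248499

G = 3.2485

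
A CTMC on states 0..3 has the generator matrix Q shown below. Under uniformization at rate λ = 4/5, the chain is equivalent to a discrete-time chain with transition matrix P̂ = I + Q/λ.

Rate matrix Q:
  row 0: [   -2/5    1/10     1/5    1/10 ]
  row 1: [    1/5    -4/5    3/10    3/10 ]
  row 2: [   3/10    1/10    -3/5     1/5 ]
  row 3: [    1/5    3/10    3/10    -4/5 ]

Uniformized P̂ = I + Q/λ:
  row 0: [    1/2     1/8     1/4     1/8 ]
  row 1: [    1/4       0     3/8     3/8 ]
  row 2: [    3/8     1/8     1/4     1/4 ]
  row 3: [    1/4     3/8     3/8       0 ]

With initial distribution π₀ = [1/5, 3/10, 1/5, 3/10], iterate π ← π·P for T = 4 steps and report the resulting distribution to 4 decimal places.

t=0: π = [0.2000, 0.3000, 0.2000, 0.3000]
t=1: π = [0.3250, 0.1625, 0.3250, 0.1875]
t=2: π = [0.3719, 0.1516, 0.2938, 0.1828]
t=3: π = [0.3797, 0.1518, 0.2918, 0.1768]
t=4: π = [0.3814, 0.1502, 0.2911, 0.1773]

π = [0.3814, 0.1502, 0.2911, 0.1773]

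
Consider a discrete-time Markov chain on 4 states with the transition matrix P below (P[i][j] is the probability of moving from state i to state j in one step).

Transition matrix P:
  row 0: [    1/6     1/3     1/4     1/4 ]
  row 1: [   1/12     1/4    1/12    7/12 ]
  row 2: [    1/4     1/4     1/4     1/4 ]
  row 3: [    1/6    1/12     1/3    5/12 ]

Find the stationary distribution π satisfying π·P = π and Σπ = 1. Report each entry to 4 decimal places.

Balance equations π_j = Σ_i π_i·P[i][j]:
  π_0 = 1/6·π_0 + 1/12·π_1 + 1/4·π_2 + 1/6·π_3
  π_1 = 1/3·π_0 + 1/4·π_1 + 1/4·π_2 + 1/12·π_3
  π_2 = 1/4·π_0 + 1/12·π_1 + 1/4·π_2 + 1/3·π_3
  normalize: π_0 + π_1 + π_2 + π_3 = 1
Solving the linear system gives exactly π = [36/211, 339/1688, 419/1688, 321/844].

π = [0.1706, 0.2008, 0.2482, 0.3803]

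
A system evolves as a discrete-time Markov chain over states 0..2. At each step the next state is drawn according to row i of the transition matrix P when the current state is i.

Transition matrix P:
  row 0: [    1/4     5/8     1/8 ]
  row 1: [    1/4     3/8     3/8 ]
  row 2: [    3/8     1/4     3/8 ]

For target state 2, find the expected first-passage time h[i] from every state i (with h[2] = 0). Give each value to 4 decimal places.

h = [4.0000, 3.2000, 0.0000]

First-step conditioning: h[2] = 0; for i ≠ 2, h[i] = 1 + Σ_k P[i][k]·h[k].
  h[0] = 1 + 1/4·h[0] + 5/8·h[1]
  h[1] = 1 + 1/4·h[0] + 3/8·h[1]
Solving the 2×2 linear system over states ≠ 2 gives exactly h = [4, 16/5, 0] (h[2] = 0 is the target).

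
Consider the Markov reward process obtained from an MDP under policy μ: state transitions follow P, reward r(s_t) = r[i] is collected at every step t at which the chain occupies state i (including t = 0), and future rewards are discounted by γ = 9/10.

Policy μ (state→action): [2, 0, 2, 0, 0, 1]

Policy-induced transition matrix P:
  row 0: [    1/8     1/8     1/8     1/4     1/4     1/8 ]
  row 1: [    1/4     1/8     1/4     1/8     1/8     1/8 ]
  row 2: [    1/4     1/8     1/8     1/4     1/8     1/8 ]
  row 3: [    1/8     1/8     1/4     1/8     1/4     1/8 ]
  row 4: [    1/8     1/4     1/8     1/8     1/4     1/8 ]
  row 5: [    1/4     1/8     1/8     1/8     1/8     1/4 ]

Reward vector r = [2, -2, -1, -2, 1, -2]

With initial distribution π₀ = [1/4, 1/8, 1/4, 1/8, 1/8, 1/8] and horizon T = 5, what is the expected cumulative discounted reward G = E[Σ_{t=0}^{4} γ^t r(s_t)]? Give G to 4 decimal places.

G = -2.0136

t=0: π = [0.2500, 0.1250, 0.2500, 0.1250, 0.1250, 0.1250], E[r] = -0.3750, γ^t·E[r] = -0.375000, running G = -0.375000
t=1: π = [0.1875, 0.1406, 0.1563, 0.1875, 0.1875, 0.1406], E[r] = -0.5313, γ^t·E[r] = -0.478125, running G = -0.853125
t=2: π = [0.1797, 0.1484, 0.1660, 0.1680, 0.1953, 0.1426], E[r] = -0.5293, γ^t·E[r] = -0.428730, running G = -1.281855
t=3: π = [0.1821, 0.1494, 0.1646, 0.1682, 0.1929, 0.1428], E[r] = -0.5283, γ^t·E[r] = -0.385146, running G = -1.667001
t=4: π = [0.1821, 0.1491, 0.1647, 0.1683, 0.1929, 0.1429], E[r] = -0.5282, γ^t·E[r] = -0.346551, running G = -2.013552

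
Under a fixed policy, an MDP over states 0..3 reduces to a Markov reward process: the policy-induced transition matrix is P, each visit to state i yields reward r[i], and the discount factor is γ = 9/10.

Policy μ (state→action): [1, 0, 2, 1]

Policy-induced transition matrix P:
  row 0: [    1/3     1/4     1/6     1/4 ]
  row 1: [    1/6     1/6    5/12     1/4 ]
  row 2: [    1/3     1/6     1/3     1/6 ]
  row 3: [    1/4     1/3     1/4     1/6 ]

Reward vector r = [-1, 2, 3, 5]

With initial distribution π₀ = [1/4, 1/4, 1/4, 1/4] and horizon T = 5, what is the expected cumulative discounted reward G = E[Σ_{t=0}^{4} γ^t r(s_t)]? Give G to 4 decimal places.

t=0: π = [0.2500, 0.2500, 0.2500, 0.2500], E[r] = 2.2500, γ^t·E[r] = 2.250000, running G = 2.250000
t=1: π = [0.2708, 0.2292, 0.2917, 0.2083], E[r] = 2.1042, γ^t·E[r] = 1.893750, running G = 4.143750
t=2: π = [0.2778, 0.2240, 0.2899, 0.2083], E[r] = 2.0816, γ^t·E[r] = 1.686094, running G = 5.829844
t=3: π = [0.2786, 0.2245, 0.2883, 0.2085], E[r] = 2.0778, γ^t·E[r] = 1.514742, running G = 7.344586
t=4: π = [0.2785, 0.2246, 0.2882, 0.2086], E[r] = 2.0784, γ^t·E[r] = 1.363648, running G = 8.708234

G = 8.7082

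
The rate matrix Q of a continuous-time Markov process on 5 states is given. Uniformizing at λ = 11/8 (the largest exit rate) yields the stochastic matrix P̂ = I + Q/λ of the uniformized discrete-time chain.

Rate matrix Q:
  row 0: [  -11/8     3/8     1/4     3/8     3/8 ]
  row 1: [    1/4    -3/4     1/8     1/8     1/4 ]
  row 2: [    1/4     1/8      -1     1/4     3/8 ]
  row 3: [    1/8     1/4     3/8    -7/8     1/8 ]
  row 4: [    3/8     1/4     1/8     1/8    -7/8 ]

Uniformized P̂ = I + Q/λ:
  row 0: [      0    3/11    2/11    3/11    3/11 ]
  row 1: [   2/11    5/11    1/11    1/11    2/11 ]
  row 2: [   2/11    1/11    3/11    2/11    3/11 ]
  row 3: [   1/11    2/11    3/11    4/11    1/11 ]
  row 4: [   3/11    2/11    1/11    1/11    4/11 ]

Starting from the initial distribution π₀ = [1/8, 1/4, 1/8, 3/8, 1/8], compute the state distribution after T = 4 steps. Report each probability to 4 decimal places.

t=0: π = [0.1250, 0.2500, 0.1250, 0.3750, 0.1250]
t=1: π = [0.1364, 0.2500, 0.1932, 0.2273, 0.1932]
t=2: π = [0.1539, 0.2448, 0.1798, 0.1952, 0.2262]
t=3: π = [0.1566, 0.2462, 0.1731, 0.1885, 0.2355]
t=4: π = [0.1576, 0.2475, 0.1709, 0.1865, 0.2375]

π = [0.1576, 0.2475, 0.1709, 0.1865, 0.2375]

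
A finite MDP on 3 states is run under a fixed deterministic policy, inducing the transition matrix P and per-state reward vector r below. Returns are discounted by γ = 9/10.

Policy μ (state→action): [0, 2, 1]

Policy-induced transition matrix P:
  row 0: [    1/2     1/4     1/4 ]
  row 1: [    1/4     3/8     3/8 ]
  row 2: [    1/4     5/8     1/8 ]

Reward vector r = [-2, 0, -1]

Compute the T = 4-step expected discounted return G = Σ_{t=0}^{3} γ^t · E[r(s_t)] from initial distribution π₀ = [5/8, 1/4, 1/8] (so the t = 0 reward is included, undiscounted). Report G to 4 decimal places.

G = -3.8107

t=0: π = [0.6250, 0.2500, 0.1250], E[r] = -1.3750, γ^t·E[r] = -1.375000, running G = -1.375000
t=1: π = [0.4063, 0.3281, 0.2656], E[r] = -1.0781, γ^t·E[r] = -0.970313, running G = -2.345313
t=2: π = [0.3516, 0.3906, 0.2578], E[r] = -0.9609, γ^t·E[r] = -0.778359, running G = -3.123672
t=3: π = [0.3379, 0.3955, 0.2666], E[r] = -0.9424, γ^t·E[r] = -0.686997, running G = -3.810669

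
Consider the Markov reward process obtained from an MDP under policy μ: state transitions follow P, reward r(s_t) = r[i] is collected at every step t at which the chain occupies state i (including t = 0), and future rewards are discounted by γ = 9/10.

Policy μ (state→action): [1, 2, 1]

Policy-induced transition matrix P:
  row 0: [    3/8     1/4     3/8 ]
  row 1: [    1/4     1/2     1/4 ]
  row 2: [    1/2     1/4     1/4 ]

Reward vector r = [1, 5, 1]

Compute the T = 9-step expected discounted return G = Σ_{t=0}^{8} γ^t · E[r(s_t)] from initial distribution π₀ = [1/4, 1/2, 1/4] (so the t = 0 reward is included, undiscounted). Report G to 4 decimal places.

G = 15.1537

t=0: π = [0.2500, 0.5000, 0.2500], E[r] = 3.0000, γ^t·E[r] = 3.000000, running G = 3.000000
t=1: π = [0.3438, 0.3750, 0.2813], E[r] = 2.5000, γ^t·E[r] = 2.250000, running G = 5.250000
t=2: π = [0.3633, 0.3438, 0.2930], E[r] = 2.3750, γ^t·E[r] = 1.923750, running G = 7.173750
t=3: π = [0.3687, 0.3359, 0.2954], E[r] = 2.3438, γ^t·E[r] = 1.708594, running G = 8.882344
t=4: π = [0.3699, 0.3340, 0.2961], E[r] = 2.3359, γ^t·E[r] = 1.532609, running G = 10.414952
t=5: π = [0.3703, 0.3335, 0.2962], E[r] = 2.3340, γ^t·E[r] = 1.378194, running G = 11.793147
t=6: π = [0.3703, 0.3334, 0.2963], E[r] = 2.3335, γ^t·E[r] = 1.240115, running G = 13.033262
t=7: π = [0.3704, 0.3333, 0.2963], E[r] = 2.3334, γ^t·E[r] = 1.116046, running G = 14.149308
t=8: π = [0.3704, 0.3333, 0.2963], E[r] = 2.3333, γ^t·E[r] = 1.004428, running G = 15.153736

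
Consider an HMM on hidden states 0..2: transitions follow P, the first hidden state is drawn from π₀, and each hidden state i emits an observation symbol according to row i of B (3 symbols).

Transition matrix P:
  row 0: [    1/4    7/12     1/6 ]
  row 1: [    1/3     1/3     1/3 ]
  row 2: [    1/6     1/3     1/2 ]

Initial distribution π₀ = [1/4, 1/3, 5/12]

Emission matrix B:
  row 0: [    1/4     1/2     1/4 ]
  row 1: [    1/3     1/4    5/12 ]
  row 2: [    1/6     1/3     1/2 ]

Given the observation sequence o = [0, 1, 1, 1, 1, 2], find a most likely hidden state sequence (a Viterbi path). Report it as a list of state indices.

path = [1, 2, 2, 2, 2, 2]

t=0: δ = [6.250e-02, 1.111e-01, 6.944e-02]  (obs o_0=0)
t=1: δ = [1.852e-02, 9.259e-03, 1.235e-02]  ψ = [1, 1, 1]  (obs o_1=1)
t=2: δ = [2.315e-03, 2.701e-03, 2.058e-03]  ψ = [0, 0, 2]  (obs o_2=1)
t=3: δ = [4.501e-04, 3.376e-04, 3.429e-04]  ψ = [1, 0, 2]  (obs o_3=1)
t=4: δ = [5.626e-05, 6.564e-05, 5.716e-05]  ψ = [0, 0, 2]  (obs o_4=1)
t=5: δ = [5.470e-06, 1.368e-05, 1.429e-05]  ψ = [1, 0, 2]  (obs o_5=2)
backtrack: best end state = 2; path = [1, 2, 2, 2, 2, 2]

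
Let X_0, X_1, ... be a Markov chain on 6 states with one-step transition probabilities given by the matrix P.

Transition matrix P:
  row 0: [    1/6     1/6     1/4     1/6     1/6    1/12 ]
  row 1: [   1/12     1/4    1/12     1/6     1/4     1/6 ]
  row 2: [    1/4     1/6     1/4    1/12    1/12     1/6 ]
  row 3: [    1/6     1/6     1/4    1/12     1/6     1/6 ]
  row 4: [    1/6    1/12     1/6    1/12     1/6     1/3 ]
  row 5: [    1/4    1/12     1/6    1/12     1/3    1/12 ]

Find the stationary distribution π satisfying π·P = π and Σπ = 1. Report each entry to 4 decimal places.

π = [0.1846, 0.1491, 0.1951, 0.1111, 0.1910, 0.1690]

Balance equations π_j = Σ_i π_i·P[i][j]:
  π_0 = 1/6·π_0 + 1/12·π_1 + 1/4·π_2 + 1/6·π_3 + 1/6·π_4 + 1/4·π_5
  π_1 = 1/6·π_0 + 1/4·π_1 + 1/6·π_2 + 1/6·π_3 + 1/12·π_4 + 1/12·π_5
  π_2 = 1/4·π_0 + 1/12·π_1 + 1/4·π_2 + 1/4·π_3 + 1/6·π_4 + 1/6·π_5
  π_3 = 1/6·π_0 + 1/6·π_1 + 1/12·π_2 + 1/12·π_3 + 1/12·π_4 + 1/12·π_5
  π_4 = 1/6·π_0 + 1/4·π_1 + 1/12·π_2 + 1/6·π_3 + 1/6·π_4 + 1/3·π_5
  normalize: π_0 + π_1 + π_2 + π_3 + π_4 + π_5 = 1
Solving the linear system gives exactly π = [14948/80979, 12073/80979, 15803/80979, 3000/26993, 15467/80979, 13688/80979].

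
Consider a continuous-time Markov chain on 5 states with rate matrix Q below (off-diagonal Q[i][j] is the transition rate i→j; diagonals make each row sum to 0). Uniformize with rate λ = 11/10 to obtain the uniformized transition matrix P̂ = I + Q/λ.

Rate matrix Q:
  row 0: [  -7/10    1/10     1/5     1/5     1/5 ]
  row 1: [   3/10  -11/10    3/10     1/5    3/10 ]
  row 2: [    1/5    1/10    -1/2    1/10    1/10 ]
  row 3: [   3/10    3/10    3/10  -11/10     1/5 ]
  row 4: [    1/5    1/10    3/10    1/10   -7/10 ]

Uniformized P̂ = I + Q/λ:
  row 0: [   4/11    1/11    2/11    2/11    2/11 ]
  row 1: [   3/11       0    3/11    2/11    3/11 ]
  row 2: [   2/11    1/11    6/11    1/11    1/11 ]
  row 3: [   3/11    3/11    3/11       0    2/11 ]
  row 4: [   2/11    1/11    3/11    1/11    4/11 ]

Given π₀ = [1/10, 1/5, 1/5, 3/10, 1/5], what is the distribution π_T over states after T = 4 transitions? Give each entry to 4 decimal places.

π = [0.2461, 0.1018, 0.3437, 0.1125, 0.1959]

t=0: π = [0.1000, 0.2000, 0.2000, 0.3000, 0.2000]
t=1: π = [0.2455, 0.1273, 0.3182, 0.0909, 0.2182]
t=2: π = [0.2463, 0.0959, 0.3372, 0.1165, 0.2041]
t=3: π = [0.2459, 0.1034, 0.3423, 0.1114, 0.1970]
t=4: π = [0.2461, 0.1018, 0.3437, 0.1125, 0.1959]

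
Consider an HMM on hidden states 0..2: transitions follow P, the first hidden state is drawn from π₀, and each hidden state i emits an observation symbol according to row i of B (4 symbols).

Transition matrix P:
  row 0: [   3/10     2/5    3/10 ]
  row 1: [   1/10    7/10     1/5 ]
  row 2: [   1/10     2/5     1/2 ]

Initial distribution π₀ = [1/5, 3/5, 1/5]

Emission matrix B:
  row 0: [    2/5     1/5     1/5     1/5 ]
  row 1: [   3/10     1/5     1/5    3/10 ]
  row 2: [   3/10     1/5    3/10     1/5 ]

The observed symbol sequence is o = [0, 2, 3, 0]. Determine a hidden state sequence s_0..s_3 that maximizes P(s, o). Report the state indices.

t=0: δ = [8.000e-02, 1.800e-01, 6.000e-02]  (obs o_0=0)
t=1: δ = [4.800e-03, 2.520e-02, 1.080e-02]  ψ = [0, 1, 1]  (obs o_1=2)
t=2: δ = [5.040e-04, 5.292e-03, 1.080e-03]  ψ = [1, 1, 2]  (obs o_2=3)
t=3: δ = [2.117e-04, 1.111e-03, 3.175e-04]  ψ = [1, 1, 1]  (obs o_3=0)
backtrack: best end state = 1; path = [1, 1, 1, 1]

path = [1, 1, 1, 1]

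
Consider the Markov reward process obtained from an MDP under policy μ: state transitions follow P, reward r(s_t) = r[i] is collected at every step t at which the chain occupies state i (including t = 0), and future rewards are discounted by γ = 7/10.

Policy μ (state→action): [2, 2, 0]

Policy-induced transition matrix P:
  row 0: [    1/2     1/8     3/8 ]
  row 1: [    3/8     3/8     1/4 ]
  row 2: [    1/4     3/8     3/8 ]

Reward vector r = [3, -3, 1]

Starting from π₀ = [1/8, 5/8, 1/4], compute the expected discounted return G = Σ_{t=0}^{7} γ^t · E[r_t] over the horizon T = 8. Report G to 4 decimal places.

t=0: π = [0.1250, 0.6250, 0.2500], E[r] = -1.2500, γ^t·E[r] = -1.250000, running G = -1.250000
t=1: π = [0.3594, 0.3438, 0.2969], E[r] = 0.3438, γ^t·E[r] = 0.240625, running G = -1.009375
t=2: π = [0.3828, 0.2852, 0.3320], E[r] = 0.6250, γ^t·E[r] = 0.306250, running G = -0.703125
t=3: π = [0.3813, 0.2793, 0.3394], E[r] = 0.6455, γ^t·E[r] = 0.221409, running G = -0.481716
t=4: π = [0.3802, 0.2797, 0.3401], E[r] = 0.6418, γ^t·E[r] = 0.154107, running G = -0.327609
t=5: π = [0.3800, 0.2799, 0.3400], E[r] = 0.6403, γ^t·E[r] = 0.107613, running G = -0.219995
t=6: π = [0.3800, 0.2800, 0.3400], E[r] = 0.6400, γ^t·E[r] = 0.075297, running G = -0.144698
t=7: π = [0.3800, 0.2800, 0.3400], E[r] = 0.6400, γ^t·E[r] = 0.052706, running G = -0.091992

G = -0.0920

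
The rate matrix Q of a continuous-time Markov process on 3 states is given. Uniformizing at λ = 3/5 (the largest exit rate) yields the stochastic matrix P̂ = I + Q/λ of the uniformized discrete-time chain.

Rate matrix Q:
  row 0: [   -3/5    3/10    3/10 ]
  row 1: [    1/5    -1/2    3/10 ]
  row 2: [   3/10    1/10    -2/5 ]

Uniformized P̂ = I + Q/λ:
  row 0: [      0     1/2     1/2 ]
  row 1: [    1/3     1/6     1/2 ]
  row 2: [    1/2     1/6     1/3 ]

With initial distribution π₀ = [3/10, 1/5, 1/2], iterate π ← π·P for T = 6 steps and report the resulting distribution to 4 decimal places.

π = [0.3035, 0.2680, 0.4286]

t=0: π = [0.3000, 0.2000, 0.5000]
t=1: π = [0.3167, 0.2667, 0.4167]
t=2: π = [0.2972, 0.2722, 0.4306]
t=3: π = [0.3060, 0.2657, 0.4282]
t=4: π = [0.3027, 0.2687, 0.4286]
t=5: π = [0.3039, 0.2676, 0.4286]
t=6: π = [0.3035, 0.2680, 0.4286]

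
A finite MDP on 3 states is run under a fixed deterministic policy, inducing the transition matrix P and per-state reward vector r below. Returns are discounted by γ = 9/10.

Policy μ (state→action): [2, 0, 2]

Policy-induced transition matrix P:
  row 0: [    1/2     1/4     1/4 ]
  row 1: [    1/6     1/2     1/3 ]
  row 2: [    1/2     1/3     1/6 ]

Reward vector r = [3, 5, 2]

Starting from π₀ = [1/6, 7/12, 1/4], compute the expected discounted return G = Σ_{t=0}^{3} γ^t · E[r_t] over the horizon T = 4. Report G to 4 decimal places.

G = 12.4776

t=0: π = [0.1667, 0.5833, 0.2500], E[r] = 3.9167, γ^t·E[r] = 3.916667, running G = 3.916667
t=1: π = [0.3056, 0.4167, 0.2778], E[r] = 3.5556, γ^t·E[r] = 3.200000, running G = 7.116667
t=2: π = [0.3611, 0.3773, 0.2616], E[r] = 3.4931, γ^t·E[r] = 2.829375, running G = 9.946042
t=3: π = [0.3742, 0.3661, 0.2596], E[r] = 3.4726, γ^t·E[r] = 2.531531, running G = 12.477573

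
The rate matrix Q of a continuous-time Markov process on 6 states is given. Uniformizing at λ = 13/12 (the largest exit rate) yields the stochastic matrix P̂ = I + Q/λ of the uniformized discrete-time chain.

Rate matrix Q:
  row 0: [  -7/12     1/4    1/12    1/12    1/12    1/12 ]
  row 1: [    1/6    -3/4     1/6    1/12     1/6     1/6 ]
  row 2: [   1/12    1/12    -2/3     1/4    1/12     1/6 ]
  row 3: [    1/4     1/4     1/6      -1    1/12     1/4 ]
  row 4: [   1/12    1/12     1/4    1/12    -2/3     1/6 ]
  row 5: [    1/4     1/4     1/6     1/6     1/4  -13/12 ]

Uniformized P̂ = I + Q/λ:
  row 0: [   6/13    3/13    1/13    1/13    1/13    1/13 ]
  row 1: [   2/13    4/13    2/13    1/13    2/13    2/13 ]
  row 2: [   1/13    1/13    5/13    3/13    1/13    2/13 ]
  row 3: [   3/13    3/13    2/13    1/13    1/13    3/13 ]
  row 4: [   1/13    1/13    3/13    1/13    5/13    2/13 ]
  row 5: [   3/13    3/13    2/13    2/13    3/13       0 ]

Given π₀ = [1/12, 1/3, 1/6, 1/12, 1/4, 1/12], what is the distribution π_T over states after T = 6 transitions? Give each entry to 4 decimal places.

π = [0.2095, 0.1905, 0.1953, 0.1168, 0.1606, 0.1272]

t=0: π = [0.0833, 0.3333, 0.1667, 0.0833, 0.2500, 0.0833]
t=1: π = [0.1603, 0.1923, 0.2051, 0.1090, 0.1923, 0.1410]
t=2: π = [0.1918, 0.1844, 0.2036, 0.1193, 0.1726, 0.1282]
t=3: π = [0.2030, 0.1871, 0.1994, 0.1181, 0.1639, 0.1285]
t=4: π = [0.2073, 0.1893, 0.1969, 0.1175, 0.1615, 0.1275]
t=5: π = [0.2089, 0.1902, 0.1958, 0.1170, 0.1608, 0.1273]
t=6: π = [0.2095, 0.1905, 0.1953, 0.1168, 0.1606, 0.1272]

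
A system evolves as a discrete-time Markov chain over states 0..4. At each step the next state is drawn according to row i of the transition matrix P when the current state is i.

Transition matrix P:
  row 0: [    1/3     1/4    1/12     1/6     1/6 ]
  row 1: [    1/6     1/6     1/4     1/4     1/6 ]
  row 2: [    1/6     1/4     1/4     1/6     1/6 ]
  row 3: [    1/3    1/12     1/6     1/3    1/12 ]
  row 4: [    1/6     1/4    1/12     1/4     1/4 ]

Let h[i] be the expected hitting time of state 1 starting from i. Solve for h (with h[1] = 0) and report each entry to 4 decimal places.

First-step conditioning: h[1] = 0; for i ≠ 1, h[i] = 1 + Σ_k P[i][k]·h[k].
  h[0] = 1 + 1/3·h[0] + 1/12·h[2] + 1/6·h[3] + 1/6·h[4]
  h[2] = 1 + 1/6·h[0] + 1/4·h[2] + 1/6·h[3] + 1/6·h[4]
  h[3] = 1 + 1/3·h[0] + 1/6·h[2] + 1/3·h[3] + 1/12·h[4]
  h[4] = 1 + 1/6·h[0] + 1/12·h[2] + 1/4·h[3] + 1/4·h[4]
Solving the 4×4 linear system over states ≠ 1 gives exactly h = [444/95, 0, 444/95, 28/5, 452/95] (h[1] = 0 is the target).

h = [4.6737, 0.0000, 4.6737, 5.6000, 4.7579]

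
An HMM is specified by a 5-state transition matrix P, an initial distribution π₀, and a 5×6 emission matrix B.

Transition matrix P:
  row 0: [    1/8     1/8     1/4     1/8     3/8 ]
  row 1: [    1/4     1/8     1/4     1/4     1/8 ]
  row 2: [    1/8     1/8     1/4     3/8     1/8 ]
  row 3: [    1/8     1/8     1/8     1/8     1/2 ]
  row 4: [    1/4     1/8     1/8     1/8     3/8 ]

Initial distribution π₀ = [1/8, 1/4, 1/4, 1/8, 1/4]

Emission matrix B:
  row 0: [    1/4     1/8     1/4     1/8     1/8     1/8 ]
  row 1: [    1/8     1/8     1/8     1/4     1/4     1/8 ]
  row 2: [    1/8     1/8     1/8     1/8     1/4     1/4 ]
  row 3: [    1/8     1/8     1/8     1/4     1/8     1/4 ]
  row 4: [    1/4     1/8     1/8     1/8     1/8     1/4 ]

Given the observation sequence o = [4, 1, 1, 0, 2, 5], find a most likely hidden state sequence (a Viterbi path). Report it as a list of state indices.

path = [2, 3, 4, 4, 0, 4]

t=0: δ = [1.562e-02, 6.250e-02, 6.250e-02, 1.562e-02, 3.125e-02]  (obs o_0=4)
t=1: δ = [1.953e-03, 9.766e-04, 1.953e-03, 2.930e-03, 1.465e-03]  ψ = [1, 1, 1, 2, 4]  (obs o_1=1)
t=2: δ = [4.578e-05, 4.578e-05, 6.104e-05, 9.155e-05, 1.831e-04]  ψ = [3, 3, 0, 2, 3]  (obs o_2=1)
t=3: δ = [1.144e-05, 2.861e-06, 2.861e-06, 2.861e-06, 1.717e-05]  ψ = [4, 4, 4, 2, 4]  (obs o_3=0)
t=4: δ = [1.073e-06, 2.682e-07, 3.576e-07, 2.682e-07, 8.047e-07]  ψ = [4, 4, 0, 4, 4]  (obs o_4=2)
t=5: δ = [2.515e-08, 1.676e-08, 6.706e-08, 3.353e-08, 1.006e-07]  ψ = [4, 0, 0, 0, 0]  (obs o_5=5)
backtrack: best end state = 4; path = [2, 3, 4, 4, 0, 4]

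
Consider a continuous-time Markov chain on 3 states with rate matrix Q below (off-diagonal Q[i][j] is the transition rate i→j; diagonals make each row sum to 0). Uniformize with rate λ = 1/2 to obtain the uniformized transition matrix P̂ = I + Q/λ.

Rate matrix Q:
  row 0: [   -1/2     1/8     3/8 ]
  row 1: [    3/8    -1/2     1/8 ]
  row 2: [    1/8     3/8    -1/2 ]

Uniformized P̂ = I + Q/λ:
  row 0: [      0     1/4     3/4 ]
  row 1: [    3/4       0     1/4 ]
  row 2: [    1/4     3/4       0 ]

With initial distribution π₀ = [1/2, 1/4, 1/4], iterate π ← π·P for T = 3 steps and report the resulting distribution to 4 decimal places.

π = [0.3594, 0.2852, 0.3555]

t=0: π = [0.5000, 0.2500, 0.2500]
t=1: π = [0.2500, 0.3125, 0.4375]
t=2: π = [0.3438, 0.3906, 0.2656]
t=3: π = [0.3594, 0.2852, 0.3555]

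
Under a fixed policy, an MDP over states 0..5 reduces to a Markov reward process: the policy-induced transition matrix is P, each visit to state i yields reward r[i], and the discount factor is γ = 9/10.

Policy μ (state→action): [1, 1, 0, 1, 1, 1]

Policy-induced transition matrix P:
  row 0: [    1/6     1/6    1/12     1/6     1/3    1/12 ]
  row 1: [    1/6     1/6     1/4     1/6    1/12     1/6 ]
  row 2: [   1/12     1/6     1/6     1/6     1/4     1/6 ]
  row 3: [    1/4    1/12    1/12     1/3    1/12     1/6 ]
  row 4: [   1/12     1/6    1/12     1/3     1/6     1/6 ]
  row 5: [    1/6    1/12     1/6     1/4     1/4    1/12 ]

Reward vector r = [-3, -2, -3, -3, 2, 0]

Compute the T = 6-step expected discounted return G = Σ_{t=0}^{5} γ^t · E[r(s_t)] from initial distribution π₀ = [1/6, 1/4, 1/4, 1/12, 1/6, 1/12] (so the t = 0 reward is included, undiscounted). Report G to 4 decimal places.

t=0: π = [0.1667, 0.2500, 0.2500, 0.0833, 0.1667, 0.0833], E[r] = -1.6667, γ^t·E[r] = -1.666667, running G = -1.666667
t=1: π = [0.1389, 0.1528, 0.1528, 0.2153, 0.1944, 0.1458], E[r] = -1.4375, γ^t·E[r] = -1.293750, running G = -2.960417
t=2: π = [0.1557, 0.1366, 0.1337, 0.2471, 0.1840, 0.1429], E[r] = -1.5145, γ^t·E[r] = -1.226719, running G = -4.187135
t=3: π = [0.1608, 0.1342, 0.1291, 0.2504, 0.1837, 0.1418], E[r] = -1.5220, γ^t·E[r] = -1.109566, running G = -5.296702
t=4: π = [0.1615, 0.1340, 0.1283, 0.2508, 0.1840, 0.1415], E[r] = -1.5217, γ^t·E[r] = -0.998388, running G = -6.295090
t=5: π = [0.1615, 0.1340, 0.1281, 0.2509, 0.1840, 0.1414], E[r] = -1.5218, γ^t·E[r] = -0.898620, running G = -7.193710

G = -7.1937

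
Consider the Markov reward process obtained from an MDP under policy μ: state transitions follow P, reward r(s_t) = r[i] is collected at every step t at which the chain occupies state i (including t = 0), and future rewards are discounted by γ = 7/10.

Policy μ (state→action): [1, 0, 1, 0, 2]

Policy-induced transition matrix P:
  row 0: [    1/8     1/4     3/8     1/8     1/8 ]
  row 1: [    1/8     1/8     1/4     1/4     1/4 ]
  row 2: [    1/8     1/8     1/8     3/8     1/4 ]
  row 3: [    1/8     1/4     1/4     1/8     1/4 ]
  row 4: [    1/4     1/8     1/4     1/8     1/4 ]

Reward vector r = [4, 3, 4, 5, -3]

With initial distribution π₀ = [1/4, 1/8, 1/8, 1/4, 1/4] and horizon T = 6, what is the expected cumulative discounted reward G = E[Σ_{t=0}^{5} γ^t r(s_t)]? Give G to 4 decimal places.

G = 7.1028

t=0: π = [0.2500, 0.1250, 0.1250, 0.2500, 0.2500], E[r] = 2.3750, γ^t·E[r] = 2.375000, running G = 2.375000
t=1: π = [0.1563, 0.1875, 0.2656, 0.1719, 0.2188], E[r] = 2.4531, γ^t·E[r] = 1.717188, running G = 4.092188
t=2: π = [0.1523, 0.1660, 0.2363, 0.2148, 0.2305], E[r] = 2.4355, γ^t·E[r] = 1.193418, running G = 5.285605
t=3: π = [0.1538, 0.1709, 0.2395, 0.2048, 0.2310], E[r] = 2.4172, γ^t·E[r] = 0.829112, running G = 6.114718
t=4: π = [0.1539, 0.1698, 0.2393, 0.2062, 0.2308], E[r] = 2.4210, γ^t·E[r] = 0.581280, running G = 6.695997
t=5: π = [0.1538, 0.1700, 0.2393, 0.2061, 0.2308], E[r] = 2.4207, γ^t·E[r] = 0.406843, running G = 7.102840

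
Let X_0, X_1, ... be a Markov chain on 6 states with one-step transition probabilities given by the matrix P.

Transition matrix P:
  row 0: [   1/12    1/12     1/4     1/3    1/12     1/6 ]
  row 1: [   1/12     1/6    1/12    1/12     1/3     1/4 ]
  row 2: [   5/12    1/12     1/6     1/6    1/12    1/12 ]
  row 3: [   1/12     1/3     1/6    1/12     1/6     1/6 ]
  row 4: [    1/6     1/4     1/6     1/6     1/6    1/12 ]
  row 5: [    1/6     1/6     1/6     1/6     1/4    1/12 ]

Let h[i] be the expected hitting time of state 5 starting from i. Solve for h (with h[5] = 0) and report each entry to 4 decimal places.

First-step conditioning: h[5] = 0; for i ≠ 5, h[i] = 1 + Σ_k P[i][k]·h[k].
  h[0] = 1 + 1/12·h[0] + 1/12·h[1] + 1/4·h[2] + 1/3·h[3] + 1/12·h[4]
  h[1] = 1 + 1/12·h[0] + 1/6·h[1] + 1/12·h[2] + 1/12·h[3] + 1/3·h[4]
  h[2] = 1 + 5/12·h[0] + 1/12·h[1] + 1/6·h[2] + 1/6·h[3] + 1/12·h[4]
  h[3] = 1 + 1/12·h[0] + 1/3·h[1] + 1/6·h[2] + 1/12·h[3] + 1/6·h[4]
  h[4] = 1 + 1/6·h[0] + 1/4·h[1] + 1/6·h[2] + 1/6·h[3] + 1/6·h[4]
Solving the 5×5 linear system over states ≠ 5 gives exactly h = [1195/183, 6, 430/61, 1175/183, 7, 0] (h[5] = 0 is the target).

h = [6.5301, 6.0000, 7.0492, 6.4208, 7.0000, 0.0000]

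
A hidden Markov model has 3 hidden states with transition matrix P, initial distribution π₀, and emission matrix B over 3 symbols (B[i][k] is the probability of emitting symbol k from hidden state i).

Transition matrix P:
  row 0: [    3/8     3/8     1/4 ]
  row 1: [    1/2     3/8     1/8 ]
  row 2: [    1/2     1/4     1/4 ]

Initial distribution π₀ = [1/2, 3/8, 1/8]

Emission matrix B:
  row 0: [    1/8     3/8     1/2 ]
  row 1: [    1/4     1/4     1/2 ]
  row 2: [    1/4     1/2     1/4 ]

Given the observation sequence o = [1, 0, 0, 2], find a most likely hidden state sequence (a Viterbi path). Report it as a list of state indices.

path = [0, 1, 1, 0]

t=0: δ = [1.875e-01, 9.375e-02, 6.250e-02]  (obs o_0=1)
t=1: δ = [8.789e-03, 1.758e-02, 1.172e-02]  ψ = [0, 0, 0]  (obs o_1=0)
t=2: δ = [1.099e-03, 1.648e-03, 7.324e-04]  ψ = [1, 1, 2]  (obs o_2=0)
t=3: δ = [4.120e-04, 3.090e-04, 6.866e-05]  ψ = [1, 1, 0]  (obs o_3=2)
backtrack: best end state = 0; path = [0, 1, 1, 0]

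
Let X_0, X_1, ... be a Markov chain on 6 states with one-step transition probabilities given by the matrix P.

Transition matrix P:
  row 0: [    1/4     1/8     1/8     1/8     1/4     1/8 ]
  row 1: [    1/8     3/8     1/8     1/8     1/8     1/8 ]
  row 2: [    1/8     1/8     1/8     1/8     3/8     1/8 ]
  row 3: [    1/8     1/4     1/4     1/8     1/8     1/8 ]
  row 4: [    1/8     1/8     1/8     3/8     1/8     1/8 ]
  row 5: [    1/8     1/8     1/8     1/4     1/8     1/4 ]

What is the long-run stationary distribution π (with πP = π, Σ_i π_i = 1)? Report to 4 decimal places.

π = [0.1429, 0.1980, 0.1485, 0.1879, 0.1800, 0.1429]

Balance equations π_j = Σ_i π_i·P[i][j]:
  π_0 = 1/4·π_0 + 1/8·π_1 + 1/8·π_2 + 1/8·π_3 + 1/8·π_4 + 1/8·π_5
  π_1 = 1/8·π_0 + 3/8·π_1 + 1/8·π_2 + 1/4·π_3 + 1/8·π_4 + 1/8·π_5
  π_2 = 1/8·π_0 + 1/8·π_1 + 1/8·π_2 + 1/4·π_3 + 1/8·π_4 + 1/8·π_5
  π_3 = 1/8·π_0 + 1/8·π_1 + 1/8·π_2 + 1/8·π_3 + 3/8·π_4 + 1/4·π_5
  π_4 = 1/4·π_0 + 1/8·π_1 + 3/8·π_2 + 1/8·π_3 + 1/8·π_4 + 1/8·π_5
  normalize: π_0 + π_1 + π_2 + π_3 + π_4 + π_5 = 1
Solving the linear system gives exactly π = [1/7, 176/889, 132/889, 167/889, 160/889, 1/7].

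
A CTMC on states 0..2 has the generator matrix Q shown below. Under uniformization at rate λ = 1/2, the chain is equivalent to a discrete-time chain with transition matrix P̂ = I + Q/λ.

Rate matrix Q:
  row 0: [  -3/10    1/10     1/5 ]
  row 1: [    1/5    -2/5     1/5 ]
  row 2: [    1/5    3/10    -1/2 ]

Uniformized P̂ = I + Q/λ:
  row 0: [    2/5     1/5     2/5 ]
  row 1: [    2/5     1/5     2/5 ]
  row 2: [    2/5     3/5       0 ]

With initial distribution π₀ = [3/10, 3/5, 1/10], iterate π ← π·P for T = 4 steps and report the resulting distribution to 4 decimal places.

π = [0.4000, 0.3190, 0.2810]

t=0: π = [0.3000, 0.6000, 0.1000]
t=1: π = [0.4000, 0.2400, 0.3600]
t=2: π = [0.4000, 0.3440, 0.2560]
t=3: π = [0.4000, 0.3024, 0.2976]
t=4: π = [0.4000, 0.3190, 0.2810]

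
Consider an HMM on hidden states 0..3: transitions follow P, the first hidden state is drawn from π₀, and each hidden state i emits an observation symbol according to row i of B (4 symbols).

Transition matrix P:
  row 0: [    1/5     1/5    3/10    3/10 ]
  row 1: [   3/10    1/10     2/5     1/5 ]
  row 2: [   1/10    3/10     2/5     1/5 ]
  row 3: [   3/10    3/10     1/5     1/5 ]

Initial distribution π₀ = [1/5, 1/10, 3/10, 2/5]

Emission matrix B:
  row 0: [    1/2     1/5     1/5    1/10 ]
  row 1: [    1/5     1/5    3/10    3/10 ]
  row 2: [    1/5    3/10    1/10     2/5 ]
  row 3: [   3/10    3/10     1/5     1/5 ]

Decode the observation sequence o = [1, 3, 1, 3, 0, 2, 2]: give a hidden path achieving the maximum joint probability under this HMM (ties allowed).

t=0: δ = [4.000e-02, 2.000e-02, 9.000e-02, 1.200e-01]  (obs o_0=1)
t=1: δ = [3.600e-03, 1.080e-02, 1.440e-02, 4.800e-03]  ψ = [3, 3, 2, 3]  (obs o_1=3)
t=2: δ = [6.480e-04, 8.640e-04, 1.728e-03, 8.640e-04]  ψ = [1, 2, 2, 2]  (obs o_2=1)
t=3: δ = [2.592e-05, 1.555e-04, 2.765e-04, 6.912e-05]  ψ = [1, 2, 2, 2]  (obs o_3=3)
t=4: δ = [2.333e-05, 1.659e-05, 2.212e-05, 1.659e-05]  ψ = [1, 2, 2, 2]  (obs o_4=0)
t=5: δ = [9.953e-07, 1.991e-06, 8.847e-07, 1.400e-06]  ψ = [1, 2, 2, 0]  (obs o_5=2)
t=6: δ = [1.194e-07, 1.260e-07, 7.963e-08, 7.963e-08]  ψ = [1, 3, 1, 1]  (obs o_6=2)
backtrack: best end state = 1; path = [2, 2, 2, 1, 0, 3, 1]

path = [2, 2, 2, 1, 0, 3, 1]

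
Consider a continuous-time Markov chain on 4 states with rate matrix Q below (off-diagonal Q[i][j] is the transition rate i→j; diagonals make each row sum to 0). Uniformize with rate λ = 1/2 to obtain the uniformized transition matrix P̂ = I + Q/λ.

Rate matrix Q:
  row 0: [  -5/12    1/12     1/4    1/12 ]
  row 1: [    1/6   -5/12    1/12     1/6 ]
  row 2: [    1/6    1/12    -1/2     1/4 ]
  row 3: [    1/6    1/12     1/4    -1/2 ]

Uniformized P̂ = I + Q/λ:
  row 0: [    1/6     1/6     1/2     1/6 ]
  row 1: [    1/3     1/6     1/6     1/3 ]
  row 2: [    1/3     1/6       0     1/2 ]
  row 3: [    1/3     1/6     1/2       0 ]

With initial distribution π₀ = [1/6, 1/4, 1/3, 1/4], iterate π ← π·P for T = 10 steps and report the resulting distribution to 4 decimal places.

π = [0.2857, 0.1667, 0.2964, 0.2512]

t=0: π = [0.1667, 0.2500, 0.3333, 0.2500]
t=1: π = [0.3056, 0.1667, 0.2500, 0.2778]
t=2: π = [0.2824, 0.1667, 0.3194, 0.2315]
t=3: π = [0.2863, 0.1667, 0.2847, 0.2623]
t=4: π = [0.2856, 0.1667, 0.3021, 0.2456]
t=5: π = [0.2857, 0.1667, 0.2934, 0.2542]
t=6: π = [0.2857, 0.1667, 0.2977, 0.2499]
t=7: π = [0.2857, 0.1667, 0.2956, 0.2520]
t=8: π = [0.2857, 0.1667, 0.2967, 0.2510]
t=9: π = [0.2857, 0.1667, 0.2961, 0.2515]
t=10: π = [0.2857, 0.1667, 0.2964, 0.2512]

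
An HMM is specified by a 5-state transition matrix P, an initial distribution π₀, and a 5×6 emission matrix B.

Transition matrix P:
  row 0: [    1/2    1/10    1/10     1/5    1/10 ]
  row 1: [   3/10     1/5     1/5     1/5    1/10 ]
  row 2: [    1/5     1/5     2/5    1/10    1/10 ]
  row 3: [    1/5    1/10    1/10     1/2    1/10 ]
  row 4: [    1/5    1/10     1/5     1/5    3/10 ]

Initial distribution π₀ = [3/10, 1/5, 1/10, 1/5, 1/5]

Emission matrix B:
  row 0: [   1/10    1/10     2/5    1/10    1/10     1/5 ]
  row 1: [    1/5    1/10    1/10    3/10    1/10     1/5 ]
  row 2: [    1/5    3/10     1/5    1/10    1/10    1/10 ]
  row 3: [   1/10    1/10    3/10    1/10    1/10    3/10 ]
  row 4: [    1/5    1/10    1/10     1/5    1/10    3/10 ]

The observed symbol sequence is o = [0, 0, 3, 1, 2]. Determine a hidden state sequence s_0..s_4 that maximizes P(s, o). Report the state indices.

t=0: δ = [3.000e-02, 4.000e-02, 2.000e-02, 2.000e-02, 4.000e-02]  (obs o_0=0)
t=1: δ = [1.500e-03, 1.600e-03, 1.600e-03, 1.000e-03, 2.400e-03]  ψ = [0, 1, 1, 3, 4]  (obs o_1=0)
t=2: δ = [7.500e-05, 9.600e-05, 6.400e-05, 5.000e-05, 1.440e-04]  ψ = [0, 1, 2, 3, 4]  (obs o_2=3)
t=3: δ = [3.750e-06, 1.920e-06, 8.640e-06, 2.880e-06, 4.320e-06]  ψ = [0, 1, 4, 4, 4]  (obs o_3=1)
t=4: δ = [7.500e-07, 1.728e-07, 6.912e-07, 4.320e-07, 1.296e-07]  ψ = [0, 2, 2, 3, 4]  (obs o_4=2)
backtrack: best end state = 0; path = [0, 0, 0, 0, 0]

path = [0, 0, 0, 0, 0]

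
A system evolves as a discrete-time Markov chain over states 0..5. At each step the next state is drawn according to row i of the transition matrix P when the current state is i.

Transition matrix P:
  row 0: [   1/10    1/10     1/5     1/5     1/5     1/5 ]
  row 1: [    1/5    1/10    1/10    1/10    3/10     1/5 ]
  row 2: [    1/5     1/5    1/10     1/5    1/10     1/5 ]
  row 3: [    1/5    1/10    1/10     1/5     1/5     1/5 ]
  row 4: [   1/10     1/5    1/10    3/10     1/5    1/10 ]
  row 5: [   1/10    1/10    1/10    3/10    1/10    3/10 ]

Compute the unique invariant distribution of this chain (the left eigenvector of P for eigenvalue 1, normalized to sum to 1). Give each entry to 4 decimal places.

Balance equations π_j = Σ_i π_i·P[i][j]:
  π_0 = 1/10·π_0 + 1/5·π_1 + 1/5·π_2 + 1/5·π_3 + 1/10·π_4 + 1/10·π_5
  π_1 = 1/10·π_0 + 1/10·π_1 + 1/5·π_2 + 1/10·π_3 + 1/5·π_4 + 1/10·π_5
  π_2 = 1/5·π_0 + 1/10·π_1 + 1/10·π_2 + 1/10·π_3 + 1/10·π_4 + 1/10·π_5
  π_3 = 1/5·π_0 + 1/10·π_1 + 1/5·π_2 + 1/5·π_3 + 3/10·π_4 + 3/10·π_5
  π_4 = 1/5·π_0 + 3/10·π_1 + 1/10·π_2 + 1/5·π_3 + 1/5·π_4 + 1/10·π_5
  normalize: π_0 + π_1 + π_2 + π_3 + π_4 + π_5 = 1
Solving the linear system gives exactly π = [7116/48419, 6275/48419, 11107/96838, 21825/96838, 17555/96838, 19569/96838].

π = [0.1470, 0.1296, 0.1147, 0.2254, 0.1813, 0.2021]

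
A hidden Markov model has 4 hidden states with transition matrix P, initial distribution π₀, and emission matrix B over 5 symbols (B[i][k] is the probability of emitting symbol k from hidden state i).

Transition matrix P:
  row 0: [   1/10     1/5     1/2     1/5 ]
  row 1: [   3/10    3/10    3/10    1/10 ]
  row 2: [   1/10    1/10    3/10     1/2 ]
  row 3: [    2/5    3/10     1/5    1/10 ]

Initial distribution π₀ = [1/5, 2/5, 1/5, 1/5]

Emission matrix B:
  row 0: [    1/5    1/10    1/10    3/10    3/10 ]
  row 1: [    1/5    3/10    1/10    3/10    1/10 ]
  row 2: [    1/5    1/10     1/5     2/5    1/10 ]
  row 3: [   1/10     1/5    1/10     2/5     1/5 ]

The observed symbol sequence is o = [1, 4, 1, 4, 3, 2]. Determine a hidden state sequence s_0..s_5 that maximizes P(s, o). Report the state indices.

t=0: δ = [2.000e-02, 1.200e-01, 2.000e-02, 4.000e-02]  (obs o_0=1)
t=1: δ = [1.080e-02, 3.600e-03, 3.600e-03, 2.400e-03]  ψ = [1, 1, 1, 1]  (obs o_1=4)
t=2: δ = [1.080e-04, 6.480e-04, 5.400e-04, 4.320e-04]  ψ = [0, 0, 0, 0]  (obs o_2=1)
t=3: δ = [5.832e-05, 1.944e-05, 1.944e-05, 5.400e-05]  ψ = [1, 1, 1, 2]  (obs o_3=4)
t=4: δ = [6.480e-06, 4.860e-06, 1.166e-05, 4.666e-06]  ψ = [3, 3, 0, 0]  (obs o_4=3)
t=5: δ = [1.866e-07, 1.458e-07, 6.998e-07, 5.832e-07]  ψ = [3, 1, 2, 2]  (obs o_5=2)
backtrack: best end state = 2; path = [1, 0, 1, 0, 2, 2]

path = [1, 0, 1, 0, 2, 2]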